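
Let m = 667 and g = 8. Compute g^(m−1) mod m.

473

8^1 ≡ 8 (mod 667)
8^2 ≡ 8^2 = 64 ≡ 64 (mod 667)
8^4 ≡ 64^2 = 4096 ≡ 94 (mod 667)
8^8 ≡ 94^2 = 8836 ≡ 165 (mod 667)
8^16 ≡ 165^2 = 27225 ≡ 545 (mod 667)
8^32 ≡ 545^2 = 297025 ≡ 210 (mod 667)
8^64 ≡ 210^2 = 44100 ≡ 78 (mod 667)
8^128 ≡ 78^2 = 6084 ≡ 81 (mod 667)
8^256 ≡ 81^2 = 6561 ≡ 558 (mod 667)
8^512 ≡ 558^2 = 311364 ≡ 542 (mod 667)
666 = 512 + 128 + 16 + 8 + 2 in binary powers of 2.
So 8^666 ≡ 542 · 81 · 545 · 165 · 64 ≡ 473 (mod 667).
Since 473 ≠ 1, base 8 is a Fermat witness: 667 is composite.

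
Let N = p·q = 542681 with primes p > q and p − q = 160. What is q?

661

Since p = q + 160, we have 542681 = q(q + 160), so q² + 160q − 542681 = 0.
Discriminant: 160² + 4·542681 = 25600 + 2170724 = 2196324; √2196324 = 1482.
q = (−160 + 1482)/2 = 661, and p = q + 160 = 821.
Check: 661 · 821 = 542681.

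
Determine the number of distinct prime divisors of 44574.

5

44574 = 2 · 22287
22287 = 3 · 7429
7429 = 17 · 437
437 = 19 · 23
44574 = 2 · 3 · 17 · 19 · 23, which has 5 distinct prime factors.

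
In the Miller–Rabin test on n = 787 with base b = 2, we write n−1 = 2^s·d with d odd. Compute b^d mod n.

786

787 − 1 = 786 = 2^1 · 393, so d = 393.
2^1 ≡ 2 (mod 787)
2^2 ≡ 2^2 = 4 ≡ 4 (mod 787)
2^4 ≡ 4^2 = 16 ≡ 16 (mod 787)
2^8 ≡ 16^2 = 256 ≡ 256 (mod 787)
2^16 ≡ 256^2 = 65536 ≡ 215 (mod 787)
2^32 ≡ 215^2 = 46225 ≡ 579 (mod 787)
2^64 ≡ 579^2 = 335241 ≡ 766 (mod 787)
2^128 ≡ 766^2 = 586756 ≡ 441 (mod 787)
2^256 ≡ 441^2 = 194481 ≡ 92 (mod 787)
393 = 256 + 128 + 8 + 1 in binary powers of 2.
So 2^393 ≡ 92 · 441 · 256 · 2 ≡ 786 (mod 787).
Since 2^d ≡ 786 (mod 787), base 2 does not prove 787 composite.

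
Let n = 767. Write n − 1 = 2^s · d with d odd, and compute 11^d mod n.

767 − 1 = 766 = 2^1 · 383, so d = 383.
11^1 ≡ 11 (mod 767)
11^2 ≡ 11^2 = 121 ≡ 121 (mod 767)
11^4 ≡ 121^2 = 14641 ≡ 68 (mod 767)
11^8 ≡ 68^2 = 4624 ≡ 22 (mod 767)
11^16 ≡ 22^2 = 484 ≡ 484 (mod 767)
11^32 ≡ 484^2 = 234256 ≡ 321 (mod 767)
11^64 ≡ 321^2 = 103041 ≡ 263 (mod 767)
11^128 ≡ 263^2 = 69169 ≡ 139 (mod 767)
11^256 ≡ 139^2 = 19321 ≡ 146 (mod 767)
383 = 256 + 64 + 32 + 16 + 8 + 4 + 2 + 1 in binary powers of 2.
So 11^383 ≡ 146 · 263 · 321 · 484 · 22 · 68 · 121 · 11 ≡ 32 (mod 767).
Squaring chain: 32; never reaches −1, so base 11 is a Miller–Rabin witness that 767 is composite.

32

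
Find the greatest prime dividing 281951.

83

281951 = 43 · 6557
6557 = 79 · 83
83 is prime.
So 281951 = 43 · 79 · 83; the largest prime factor is 83.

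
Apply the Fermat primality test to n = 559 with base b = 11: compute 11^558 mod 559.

532

11^1 ≡ 11 (mod 559)
11^2 ≡ 11^2 = 121 ≡ 121 (mod 559)
11^4 ≡ 121^2 = 14641 ≡ 107 (mod 559)
11^8 ≡ 107^2 = 11449 ≡ 269 (mod 559)
11^16 ≡ 269^2 = 72361 ≡ 250 (mod 559)
11^32 ≡ 250^2 = 62500 ≡ 451 (mod 559)
11^64 ≡ 451^2 = 203401 ≡ 484 (mod 559)
11^128 ≡ 484^2 = 234256 ≡ 35 (mod 559)
11^256 ≡ 35^2 = 1225 ≡ 107 (mod 559)
11^512 ≡ 107^2 = 11449 ≡ 269 (mod 559)
558 = 512 + 32 + 8 + 4 + 2 in binary powers of 2.
So 11^558 ≡ 269 · 451 · 269 · 107 · 121 ≡ 532 (mod 559).
Since 532 ≠ 1, base 11 is a Fermat witness: 559 is composite.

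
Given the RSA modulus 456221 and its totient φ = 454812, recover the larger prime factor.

φ(n) = (p−1)(q−1) = n − (p+q) + 1, so p + q = 456221 − 454812 + 1 = 1410.
p and q are the roots of t² − 1410t + 456221 = 0.
Discriminant: 1410² − 4·456221 = 1988100 − 1824884 = 163216; √163216 = 404.
q = (1410 − 404)/2 = 503, p = (1410 + 404)/2 = 907.
Check: 503 · 907 = 456221.

907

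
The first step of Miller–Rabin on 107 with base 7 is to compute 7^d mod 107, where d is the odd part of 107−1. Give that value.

106

107 − 1 = 106 = 2^1 · 53, so d = 53.
7^1 ≡ 7 (mod 107)
7^2 ≡ 7^2 = 49 ≡ 49 (mod 107)
7^4 ≡ 49^2 = 2401 ≡ 47 (mod 107)
7^8 ≡ 47^2 = 2209 ≡ 69 (mod 107)
7^16 ≡ 69^2 = 4761 ≡ 53 (mod 107)
7^32 ≡ 53^2 = 2809 ≡ 27 (mod 107)
53 = 32 + 16 + 4 + 1 in binary powers of 2.
So 7^53 ≡ 27 · 53 · 47 · 7 ≡ 106 (mod 107).
Since 7^d ≡ 106 (mod 107), base 7 does not prove 107 composite.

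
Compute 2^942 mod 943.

2^1 ≡ 2 (mod 943)
2^2 ≡ 2^2 = 4 ≡ 4 (mod 943)
2^4 ≡ 4^2 = 16 ≡ 16 (mod 943)
2^8 ≡ 16^2 = 256 ≡ 256 (mod 943)
2^16 ≡ 256^2 = 65536 ≡ 469 (mod 943)
2^32 ≡ 469^2 = 219961 ≡ 242 (mod 943)
2^64 ≡ 242^2 = 58564 ≡ 98 (mod 943)
2^128 ≡ 98^2 = 9604 ≡ 174 (mod 943)
2^256 ≡ 174^2 = 30276 ≡ 100 (mod 943)
2^512 ≡ 100^2 = 10000 ≡ 570 (mod 943)
942 = 512 + 256 + 128 + 32 + 8 + 4 + 2 in binary powers of 2.
So 2^942 ≡ 570 · 100 · 174 · 242 · 256 · 16 · 4 ≡ 496 (mod 943).
Since 496 ≠ 1, base 2 is a Fermat witness: 943 is composite.

496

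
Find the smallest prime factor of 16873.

16873 is odd.
Digit sum 25, not divisible by 3.
Ends in 3: not divisible by 5.
7: 16873 = 7·2410 + 3
11: 16873 = 11·1533 + 10
13: 16873 = 13·1297 + 12
17: 16873 = 17·992 + 9
19: 16873 = 19·888 + 1
23: 16873 = 23·733 + 14
29: 16873 = 29·581 + 24
31: 16873 = 31·544 + 9
37: 16873 = 37·456 + 1
41: 16873 = 41·411 + 22
43: 16873 = 43·392 + 17
47: 16873 = 47·359

47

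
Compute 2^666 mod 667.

2^1 ≡ 2 (mod 667)
2^2 ≡ 2^2 = 4 ≡ 4 (mod 667)
2^4 ≡ 4^2 = 16 ≡ 16 (mod 667)
2^8 ≡ 16^2 = 256 ≡ 256 (mod 667)
2^16 ≡ 256^2 = 65536 ≡ 170 (mod 667)
2^32 ≡ 170^2 = 28900 ≡ 219 (mod 667)
2^64 ≡ 219^2 = 47961 ≡ 604 (mod 667)
2^128 ≡ 604^2 = 364816 ≡ 634 (mod 667)
2^256 ≡ 634^2 = 401956 ≡ 422 (mod 667)
2^512 ≡ 422^2 = 178084 ≡ 662 (mod 667)
666 = 512 + 128 + 16 + 8 + 2 in binary powers of 2.
So 2^666 ≡ 662 · 634 · 170 · 256 · 4 ≡ 179 (mod 667).
Since 179 ≠ 1, base 2 is a Fermat witness: 667 is composite.

179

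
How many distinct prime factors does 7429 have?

3

7429 = 17 · 437
437 = 19 · 23
7429 = 17 · 19 · 23, which has 3 distinct prime factors.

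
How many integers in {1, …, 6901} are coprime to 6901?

6732

Factor: 6901 = 67 · 103.
φ(6901) = (67−1) · (103−1) = 66 · 102 = 6732.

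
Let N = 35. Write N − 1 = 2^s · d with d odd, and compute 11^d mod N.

16

35 − 1 = 34 = 2^1 · 17, so d = 17.
11^1 ≡ 11 (mod 35)
11^2 ≡ 11^2 = 121 ≡ 16 (mod 35)
11^4 ≡ 16^2 = 256 ≡ 11 (mod 35)
11^8 ≡ 11^2 = 121 ≡ 16 (mod 35)
11^16 ≡ 16^2 = 256 ≡ 11 (mod 35)
17 = 16 + 1 in binary powers of 2.
So 11^17 ≡ 11 · 11 ≡ 16 (mod 35).
Squaring chain: 16; never reaches −1, so base 11 is a Miller–Rabin witness that 35 is composite.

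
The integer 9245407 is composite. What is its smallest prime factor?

9245407 is odd.
Digit sum 31, not divisible by 3.
Ends in 7: not divisible by 5.
7: 9245407 = 7·1320772 + 3
11: 9245407 = 11·840491 + 6
13: 9245407 = 13·711185 + 2
17: 9245407 = 17·543847 + 8
19: 9245407 = 19·486600 + 7
23: 9245407 = 23·401974 + 5
29: 9245407 = 29·318807 + 4
31: 9245407 = 31·298238 + 29
37: 9245407 = 37·249875 + 32
41: 9245407 = 41·225497 + 30
43: 9245407 = 43·215009 + 20
47: 9245407 = 47·196710 + 37
53: 9245407 = 53·174441 + 34
59: 9245407 = 59·156701 + 48
61: 9245407 = 61·151564 + 3
67: 9245407 = 67·137991 + 10
71: 9245407 = 71·130217

71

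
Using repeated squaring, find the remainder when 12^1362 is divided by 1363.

202

12^1 ≡ 12 (mod 1363)
12^2 ≡ 12^2 = 144 ≡ 144 (mod 1363)
12^4 ≡ 144^2 = 20736 ≡ 291 (mod 1363)
12^8 ≡ 291^2 = 84681 ≡ 175 (mod 1363)
12^16 ≡ 175^2 = 30625 ≡ 639 (mod 1363)
12^32 ≡ 639^2 = 408321 ≡ 784 (mod 1363)
12^64 ≡ 784^2 = 614656 ≡ 1306 (mod 1363)
12^128 ≡ 1306^2 = 1705636 ≡ 523 (mod 1363)
12^256 ≡ 523^2 = 273529 ≡ 929 (mod 1363)
12^512 ≡ 929^2 = 863041 ≡ 262 (mod 1363)
12^1024 ≡ 262^2 = 68644 ≡ 494 (mod 1363)
1362 = 1024 + 256 + 64 + 16 + 2 in binary powers of 2.
So 12^1362 ≡ 494 · 929 · 1306 · 639 · 144 ≡ 202 (mod 1363).
Since 202 ≠ 1, base 12 is a Fermat witness: 1363 is composite.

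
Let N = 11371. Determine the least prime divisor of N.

83

11371 is odd.
Digit sum 13, not divisible by 3.
Ends in 1: not divisible by 5.
7: 11371 = 7·1624 + 3
11: 11371 = 11·1033 + 8
13: 11371 = 13·874 + 9
17: 11371 = 17·668 + 15
19: 11371 = 19·598 + 9
23: 11371 = 23·494 + 9
29: 11371 = 29·392 + 3
31: 11371 = 31·366 + 25
37: 11371 = 37·307 + 12
41: 11371 = 41·277 + 14
43: 11371 = 43·264 + 19
47: 11371 = 47·241 + 44
53: 11371 = 53·214 + 29
59: 11371 = 59·192 + 43
61: 11371 = 61·186 + 25
67: 11371 = 67·169 + 48
71: 11371 = 71·160 + 11
73: 11371 = 73·155 + 56
79: 11371 = 79·143 + 74
83: 11371 = 83·137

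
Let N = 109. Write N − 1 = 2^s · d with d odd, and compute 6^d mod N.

33

109 − 1 = 108 = 2^2 · 27, so d = 27.
6^1 ≡ 6 (mod 109)
6^2 ≡ 6^2 = 36 ≡ 36 (mod 109)
6^4 ≡ 36^2 = 1296 ≡ 97 (mod 109)
6^8 ≡ 97^2 = 9409 ≡ 35 (mod 109)
6^16 ≡ 35^2 = 1225 ≡ 26 (mod 109)
27 = 16 + 8 + 2 + 1 in binary powers of 2.
So 6^27 ≡ 26 · 35 · 36 · 6 ≡ 33 (mod 109).
Squaring chain: 33 → 108; reaches −1, so base 6 does not prove 109 composite.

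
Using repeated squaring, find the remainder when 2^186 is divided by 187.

174

2^1 ≡ 2 (mod 187)
2^2 ≡ 2^2 = 4 ≡ 4 (mod 187)
2^4 ≡ 4^2 = 16 ≡ 16 (mod 187)
2^8 ≡ 16^2 = 256 ≡ 69 (mod 187)
2^16 ≡ 69^2 = 4761 ≡ 86 (mod 187)
2^32 ≡ 86^2 = 7396 ≡ 103 (mod 187)
2^64 ≡ 103^2 = 10609 ≡ 137 (mod 187)
2^128 ≡ 137^2 = 18769 ≡ 69 (mod 187)
186 = 128 + 32 + 16 + 8 + 2 in binary powers of 2.
So 2^186 ≡ 69 · 103 · 86 · 69 · 4 ≡ 174 (mod 187).
Since 174 ≠ 1, base 2 is a Fermat witness: 187 is composite.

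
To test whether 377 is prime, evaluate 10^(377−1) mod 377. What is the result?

10^1 ≡ 10 (mod 377)
10^2 ≡ 10^2 = 100 ≡ 100 (mod 377)
10^4 ≡ 100^2 = 10000 ≡ 198 (mod 377)
10^8 ≡ 198^2 = 39204 ≡ 373 (mod 377)
10^16 ≡ 373^2 = 139129 ≡ 16 (mod 377)
10^32 ≡ 16^2 = 256 ≡ 256 (mod 377)
10^64 ≡ 256^2 = 65536 ≡ 315 (mod 377)
10^128 ≡ 315^2 = 99225 ≡ 74 (mod 377)
10^256 ≡ 74^2 = 5476 ≡ 198 (mod 377)
376 = 256 + 64 + 32 + 16 + 8 in binary powers of 2.
So 10^376 ≡ 198 · 315 · 256 · 16 · 373 ≡ 107 (mod 377).
Since 107 ≠ 1, base 10 is a Fermat witness: 377 is composite.

107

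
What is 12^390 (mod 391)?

12^1 ≡ 12 (mod 391)
12^2 ≡ 12^2 = 144 ≡ 144 (mod 391)
12^4 ≡ 144^2 = 20736 ≡ 13 (mod 391)
12^8 ≡ 13^2 = 169 ≡ 169 (mod 391)
12^16 ≡ 169^2 = 28561 ≡ 18 (mod 391)
12^32 ≡ 18^2 = 324 ≡ 324 (mod 391)
12^64 ≡ 324^2 = 104976 ≡ 188 (mod 391)
12^128 ≡ 188^2 = 35344 ≡ 154 (mod 391)
12^256 ≡ 154^2 = 23716 ≡ 256 (mod 391)
390 = 256 + 128 + 4 + 2 in binary powers of 2.
So 12^390 ≡ 256 · 154 · 13 · 144 ≡ 87 (mod 391).
Since 87 ≠ 1, base 12 is a Fermat witness: 391 is composite.

87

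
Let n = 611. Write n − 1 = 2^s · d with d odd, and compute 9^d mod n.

341

611 − 1 = 610 = 2^1 · 305, so d = 305.
9^1 ≡ 9 (mod 611)
9^2 ≡ 9^2 = 81 ≡ 81 (mod 611)
9^4 ≡ 81^2 = 6561 ≡ 451 (mod 611)
9^8 ≡ 451^2 = 203401 ≡ 549 (mod 611)
9^16 ≡ 549^2 = 301401 ≡ 178 (mod 611)
9^32 ≡ 178^2 = 31684 ≡ 523 (mod 611)
9^64 ≡ 523^2 = 273529 ≡ 412 (mod 611)
9^128 ≡ 412^2 = 169744 ≡ 497 (mod 611)
9^256 ≡ 497^2 = 247009 ≡ 165 (mod 611)
305 = 256 + 32 + 16 + 1 in binary powers of 2.
So 9^305 ≡ 165 · 523 · 178 · 9 ≡ 341 (mod 611).
Squaring chain: 341; never reaches −1, so base 9 is a Miller–Rabin witness that 611 is composite.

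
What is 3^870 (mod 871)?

131

3^1 ≡ 3 (mod 871)
3^2 ≡ 3^2 = 9 ≡ 9 (mod 871)
3^4 ≡ 9^2 = 81 ≡ 81 (mod 871)
3^8 ≡ 81^2 = 6561 ≡ 464 (mod 871)
3^16 ≡ 464^2 = 215296 ≡ 159 (mod 871)
3^32 ≡ 159^2 = 25281 ≡ 22 (mod 871)
3^64 ≡ 22^2 = 484 ≡ 484 (mod 871)
3^128 ≡ 484^2 = 234256 ≡ 828 (mod 871)
3^256 ≡ 828^2 = 685584 ≡ 107 (mod 871)
3^512 ≡ 107^2 = 11449 ≡ 126 (mod 871)
870 = 512 + 256 + 64 + 32 + 4 + 2 in binary powers of 2.
So 3^870 ≡ 126 · 107 · 484 · 22 · 81 · 9 ≡ 131 (mod 871).
Since 131 ≠ 1, base 3 is a Fermat witness: 871 is composite.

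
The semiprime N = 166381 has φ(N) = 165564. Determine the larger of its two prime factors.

439

φ(n) = (p−1)(q−1) = n − (p+q) + 1, so p + q = 166381 − 165564 + 1 = 818.
p and q are the roots of t² − 818t + 166381 = 0.
Discriminant: 818² − 4·166381 = 669124 − 665524 = 3600; √3600 = 60.
q = (818 − 60)/2 = 379, p = (818 + 60)/2 = 439.
Check: 379 · 439 = 166381.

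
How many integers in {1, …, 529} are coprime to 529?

Factor: 529 = 23^2.
φ(529) = 23^1·(23−1) = 506.

506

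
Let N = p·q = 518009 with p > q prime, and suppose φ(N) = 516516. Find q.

φ(n) = (p−1)(q−1) = n − (p+q) + 1, so p + q = 518009 − 516516 + 1 = 1494.
p and q are the roots of t² − 1494t + 518009 = 0.
Discriminant: 1494² − 4·518009 = 2232036 − 2072036 = 160000; √160000 = 400.
q = (1494 − 400)/2 = 547, p = (1494 + 400)/2 = 947.
Check: 547 · 947 = 518009.

547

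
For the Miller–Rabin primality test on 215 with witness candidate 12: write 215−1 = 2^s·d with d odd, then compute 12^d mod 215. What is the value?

215 − 1 = 214 = 2^1 · 107, so d = 107.
12^1 ≡ 12 (mod 215)
12^2 ≡ 12^2 = 144 ≡ 144 (mod 215)
12^4 ≡ 144^2 = 20736 ≡ 96 (mod 215)
12^8 ≡ 96^2 = 9216 ≡ 186 (mod 215)
12^16 ≡ 186^2 = 34596 ≡ 196 (mod 215)
12^32 ≡ 196^2 = 38416 ≡ 146 (mod 215)
12^64 ≡ 146^2 = 21316 ≡ 31 (mod 215)
107 = 64 + 32 + 8 + 2 + 1 in binary powers of 2.
So 12^107 ≡ 31 · 146 · 186 · 144 · 12 ≡ 28 (mod 215).
Squaring chain: 28; never reaches −1, so base 12 is a Miller–Rabin witness that 215 is composite.

28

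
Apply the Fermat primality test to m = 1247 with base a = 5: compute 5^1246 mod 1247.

436

5^1 ≡ 5 (mod 1247)
5^2 ≡ 5^2 = 25 ≡ 25 (mod 1247)
5^4 ≡ 25^2 = 625 ≡ 625 (mod 1247)
5^8 ≡ 625^2 = 390625 ≡ 314 (mod 1247)
5^16 ≡ 314^2 = 98596 ≡ 83 (mod 1247)
5^32 ≡ 83^2 = 6889 ≡ 654 (mod 1247)
5^64 ≡ 654^2 = 427716 ≡ 1242 (mod 1247)
5^128 ≡ 1242^2 = 1542564 ≡ 25 (mod 1247)
5^256 ≡ 25^2 = 625 ≡ 625 (mod 1247)
5^512 ≡ 625^2 = 390625 ≡ 314 (mod 1247)
5^1024 ≡ 314^2 = 98596 ≡ 83 (mod 1247)
1246 = 1024 + 128 + 64 + 16 + 8 + 4 + 2 in binary powers of 2.
So 5^1246 ≡ 83 · 25 · 1242 · 83 · 314 · 625 · 25 ≡ 436 (mod 1247).
Since 436 ≠ 1, base 5 is a Fermat witness: 1247 is composite.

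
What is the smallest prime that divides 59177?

17

59177 is odd.
Digit sum 29, not divisible by 3.
Ends in 7: not divisible by 5.
7: 59177 = 7·8453 + 6
11: 59177 = 11·5379 + 8
13: 59177 = 13·4552 + 1
17: 59177 = 17·3481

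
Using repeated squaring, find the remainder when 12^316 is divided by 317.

1

12^1 ≡ 12 (mod 317)
12^2 ≡ 12^2 = 144 ≡ 144 (mod 317)
12^4 ≡ 144^2 = 20736 ≡ 131 (mod 317)
12^8 ≡ 131^2 = 17161 ≡ 43 (mod 317)
12^16 ≡ 43^2 = 1849 ≡ 264 (mod 317)
12^32 ≡ 264^2 = 69696 ≡ 273 (mod 317)
12^64 ≡ 273^2 = 74529 ≡ 34 (mod 317)
12^128 ≡ 34^2 = 1156 ≡ 205 (mod 317)
12^256 ≡ 205^2 = 42025 ≡ 181 (mod 317)
316 = 256 + 32 + 16 + 8 + 4 in binary powers of 2.
So 12^316 ≡ 181 · 273 · 264 · 43 · 131 ≡ 1 (mod 317).
Since the result is 1, base 12 gives no evidence that 317 is composite.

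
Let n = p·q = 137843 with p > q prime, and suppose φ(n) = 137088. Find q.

φ(n) = (p−1)(q−1) = n − (p+q) + 1, so p + q = 137843 − 137088 + 1 = 756.
p and q are the roots of t² − 756t + 137843 = 0.
Discriminant: 756² − 4·137843 = 571536 − 551372 = 20164; √20164 = 142.
q = (756 − 142)/2 = 307, p = (756 + 142)/2 = 449.
Check: 307 · 449 = 137843.

307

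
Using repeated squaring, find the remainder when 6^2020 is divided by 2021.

6^1 ≡ 6 (mod 2021)
6^2 ≡ 6^2 = 36 ≡ 36 (mod 2021)
6^4 ≡ 36^2 = 1296 ≡ 1296 (mod 2021)
6^8 ≡ 1296^2 = 1679616 ≡ 165 (mod 2021)
6^16 ≡ 165^2 = 27225 ≡ 952 (mod 2021)
6^32 ≡ 952^2 = 906304 ≡ 896 (mod 2021)
6^64 ≡ 896^2 = 802816 ≡ 479 (mod 2021)
6^128 ≡ 479^2 = 229441 ≡ 1068 (mod 2021)
6^256 ≡ 1068^2 = 1140624 ≡ 780 (mod 2021)
6^512 ≡ 780^2 = 608400 ≡ 79 (mod 2021)
6^1024 ≡ 79^2 = 6241 ≡ 178 (mod 2021)
2020 = 1024 + 512 + 256 + 128 + 64 + 32 + 4 in binary powers of 2.
So 6^2020 ≡ 178 · 79 · 780 · 1068 · 479 · 896 · 1296 ≡ 1511 (mod 2021).
Since 1511 ≠ 1, base 6 is a Fermat witness: 2021 is composite.

1511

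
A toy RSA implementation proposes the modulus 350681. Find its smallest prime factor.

23

350681 is odd.
Digit sum 23, not divisible by 3.
Ends in 1: not divisible by 5.
7: 350681 = 7·50097 + 2
11: 350681 = 11·31880 + 1
13: 350681 = 13·26975 + 6
17: 350681 = 17·20628 + 5
19: 350681 = 19·18456 + 17
23: 350681 = 23·15247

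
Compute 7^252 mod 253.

7^1 ≡ 7 (mod 253)
7^2 ≡ 7^2 = 49 ≡ 49 (mod 253)
7^4 ≡ 49^2 = 2401 ≡ 124 (mod 253)
7^8 ≡ 124^2 = 15376 ≡ 196 (mod 253)
7^16 ≡ 196^2 = 38416 ≡ 213 (mod 253)
7^32 ≡ 213^2 = 45369 ≡ 82 (mod 253)
7^64 ≡ 82^2 = 6724 ≡ 146 (mod 253)
7^128 ≡ 146^2 = 21316 ≡ 64 (mod 253)
252 = 128 + 64 + 32 + 16 + 8 + 4 in binary powers of 2.
So 7^252 ≡ 64 · 146 · 82 · 213 · 196 · 124 ≡ 82 (mod 253).
Since 82 ≠ 1, base 7 is a Fermat witness: 253 is composite.

82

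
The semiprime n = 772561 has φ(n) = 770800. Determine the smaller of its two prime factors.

φ(n) = (p−1)(q−1) = n − (p+q) + 1, so p + q = 772561 − 770800 + 1 = 1762.
p and q are the roots of t² − 1762t + 772561 = 0.
Discriminant: 1762² − 4·772561 = 3104644 − 3090244 = 14400; √14400 = 120.
q = (1762 − 120)/2 = 821, p = (1762 + 120)/2 = 941.
Check: 821 · 941 = 772561.

821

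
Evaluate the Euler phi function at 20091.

Factor: 20091 = 3 · 37 · 181.
φ(20091) = (3−1) · (37−1) · (181−1) = 2 · 36 · 180 = 12960.

12960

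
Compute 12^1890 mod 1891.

12^1 ≡ 12 (mod 1891)
12^2 ≡ 12^2 = 144 ≡ 144 (mod 1891)
12^4 ≡ 144^2 = 20736 ≡ 1826 (mod 1891)
12^8 ≡ 1826^2 = 3334276 ≡ 443 (mod 1891)
12^16 ≡ 443^2 = 196249 ≡ 1476 (mod 1891)
12^32 ≡ 1476^2 = 2178576 ≡ 144 (mod 1891)
12^64 ≡ 144^2 = 20736 ≡ 1826 (mod 1891)
12^128 ≡ 1826^2 = 3334276 ≡ 443 (mod 1891)
12^256 ≡ 443^2 = 196249 ≡ 1476 (mod 1891)
12^512 ≡ 1476^2 = 2178576 ≡ 144 (mod 1891)
12^1024 ≡ 144^2 = 20736 ≡ 1826 (mod 1891)
1890 = 1024 + 512 + 256 + 64 + 32 + 2 in binary powers of 2.
So 12^1890 ≡ 1826 · 144 · 1476 · 1826 · 144 · 144 ≡ 1 (mod 1891).
Since the result is 1, base 12 gives no evidence that 1891 is composite.

1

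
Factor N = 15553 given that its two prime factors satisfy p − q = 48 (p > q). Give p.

Since p = q + 48, we have 15553 = q(q + 48), so q² + 48q − 15553 = 0.
Discriminant: 48² + 4·15553 = 2304 + 62212 = 64516; √64516 = 254.
q = (−48 + 254)/2 = 103, and p = q + 48 = 151.
Check: 103 · 151 = 15553.

151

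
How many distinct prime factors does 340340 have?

340340 = 2^2 · 85085
85085 = 5 · 17017
17017 = 7 · 2431
2431 = 11 · 221
221 = 13 · 17
340340 = 2^2 · 5 · 7 · 11 · 13 · 17, which has 6 distinct prime factors.

6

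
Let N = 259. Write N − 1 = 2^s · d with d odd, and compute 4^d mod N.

259 − 1 = 258 = 2^1 · 129, so d = 129.
4^1 ≡ 4 (mod 259)
4^2 ≡ 4^2 = 16 ≡ 16 (mod 259)
4^4 ≡ 16^2 = 256 ≡ 256 (mod 259)
4^8 ≡ 256^2 = 65536 ≡ 9 (mod 259)
4^16 ≡ 9^2 = 81 ≡ 81 (mod 259)
4^32 ≡ 81^2 = 6561 ≡ 86 (mod 259)
4^64 ≡ 86^2 = 7396 ≡ 144 (mod 259)
4^128 ≡ 144^2 = 20736 ≡ 16 (mod 259)
129 = 128 + 1 in binary powers of 2.
So 4^129 ≡ 16 · 4 ≡ 64 (mod 259).
Squaring chain: 64; never reaches −1, so base 4 is a Miller–Rabin witness that 259 is composite.

64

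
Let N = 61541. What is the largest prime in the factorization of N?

61541 = 19 · 3239
3239 = 41 · 79
79 is prime.
So 61541 = 19 · 41 · 79; the largest prime factor is 79.

79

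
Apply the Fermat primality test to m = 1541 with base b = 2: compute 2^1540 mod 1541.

2^1 ≡ 2 (mod 1541)
2^2 ≡ 2^2 = 4 ≡ 4 (mod 1541)
2^4 ≡ 4^2 = 16 ≡ 16 (mod 1541)
2^8 ≡ 16^2 = 256 ≡ 256 (mod 1541)
2^16 ≡ 256^2 = 65536 ≡ 814 (mod 1541)
2^32 ≡ 814^2 = 662596 ≡ 1507 (mod 1541)
2^64 ≡ 1507^2 = 2271049 ≡ 1156 (mod 1541)
2^128 ≡ 1156^2 = 1336336 ≡ 289 (mod 1541)
2^256 ≡ 289^2 = 83521 ≡ 307 (mod 1541)
2^512 ≡ 307^2 = 94249 ≡ 248 (mod 1541)
2^1024 ≡ 248^2 = 61504 ≡ 1405 (mod 1541)
1540 = 1024 + 512 + 4 in binary powers of 2.
So 2^1540 ≡ 1405 · 248 · 16 ≡ 1243 (mod 1541).
Since 1243 ≠ 1, base 2 is a Fermat witness: 1541 is composite.

1243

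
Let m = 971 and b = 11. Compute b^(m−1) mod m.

1

11^1 ≡ 11 (mod 971)
11^2 ≡ 11^2 = 121 ≡ 121 (mod 971)
11^4 ≡ 121^2 = 14641 ≡ 76 (mod 971)
11^8 ≡ 76^2 = 5776 ≡ 921 (mod 971)
11^16 ≡ 921^2 = 848241 ≡ 558 (mod 971)
11^32 ≡ 558^2 = 311364 ≡ 644 (mod 971)
11^64 ≡ 644^2 = 414736 ≡ 119 (mod 971)
11^128 ≡ 119^2 = 14161 ≡ 567 (mod 971)
11^256 ≡ 567^2 = 321489 ≡ 88 (mod 971)
11^512 ≡ 88^2 = 7744 ≡ 947 (mod 971)
970 = 512 + 256 + 128 + 64 + 8 + 2 in binary powers of 2.
So 11^970 ≡ 947 · 88 · 567 · 119 · 921 · 121 ≡ 1 (mod 971).
Since the result is 1, base 11 gives no evidence that 971 is composite.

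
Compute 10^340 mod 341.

67

10^1 ≡ 10 (mod 341)
10^2 ≡ 10^2 = 100 ≡ 100 (mod 341)
10^4 ≡ 100^2 = 10000 ≡ 111 (mod 341)
10^8 ≡ 111^2 = 12321 ≡ 45 (mod 341)
10^16 ≡ 45^2 = 2025 ≡ 320 (mod 341)
10^32 ≡ 320^2 = 102400 ≡ 100 (mod 341)
10^64 ≡ 100^2 = 10000 ≡ 111 (mod 341)
10^128 ≡ 111^2 = 12321 ≡ 45 (mod 341)
10^256 ≡ 45^2 = 2025 ≡ 320 (mod 341)
340 = 256 + 64 + 16 + 4 in binary powers of 2.
So 10^340 ≡ 320 · 111 · 320 · 111 ≡ 67 (mod 341).
Since 67 ≠ 1, base 10 is a Fermat witness: 341 is composite.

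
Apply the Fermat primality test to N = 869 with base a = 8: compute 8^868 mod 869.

368

8^1 ≡ 8 (mod 869)
8^2 ≡ 8^2 = 64 ≡ 64 (mod 869)
8^4 ≡ 64^2 = 4096 ≡ 620 (mod 869)
8^8 ≡ 620^2 = 384400 ≡ 302 (mod 869)
8^16 ≡ 302^2 = 91204 ≡ 828 (mod 869)
8^32 ≡ 828^2 = 685584 ≡ 812 (mod 869)
8^64 ≡ 812^2 = 659344 ≡ 642 (mod 869)
8^128 ≡ 642^2 = 412164 ≡ 258 (mod 869)
8^256 ≡ 258^2 = 66564 ≡ 520 (mod 869)
8^512 ≡ 520^2 = 270400 ≡ 141 (mod 869)
868 = 512 + 256 + 64 + 32 + 4 in binary powers of 2.
So 8^868 ≡ 141 · 520 · 642 · 812 · 620 ≡ 368 (mod 869).
Since 368 ≠ 1, base 8 is a Fermat witness: 869 is composite.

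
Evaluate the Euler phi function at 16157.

15900

Factor: 16157 = 107 · 151.
φ(16157) = (107−1) · (151−1) = 106 · 150 = 15900.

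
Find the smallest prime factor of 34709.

61

34709 is odd.
Digit sum 23, not divisible by 3.
Ends in 9: not divisible by 5.
7: 34709 = 7·4958 + 3
11: 34709 = 11·3155 + 4
13: 34709 = 13·2669 + 12
17: 34709 = 17·2041 + 12
19: 34709 = 19·1826 + 15
23: 34709 = 23·1509 + 2
29: 34709 = 29·1196 + 25
31: 34709 = 31·1119 + 20
37: 34709 = 37·938 + 3
41: 34709 = 41·846 + 23
43: 34709 = 43·807 + 8
47: 34709 = 47·738 + 23
53: 34709 = 53·654 + 47
59: 34709 = 59·588 + 17
61: 34709 = 61·569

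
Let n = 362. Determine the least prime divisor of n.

2

362 is even: 2 divides it.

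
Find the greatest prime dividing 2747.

2747 = 41 · 67
67 is prime.
So 2747 = 41 · 67; the largest prime factor is 67.

67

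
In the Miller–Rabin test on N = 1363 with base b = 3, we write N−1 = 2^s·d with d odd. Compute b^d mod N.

1363 − 1 = 1362 = 2^1 · 681, so d = 681.
3^1 ≡ 3 (mod 1363)
3^2 ≡ 3^2 = 9 ≡ 9 (mod 1363)
3^4 ≡ 9^2 = 81 ≡ 81 (mod 1363)
3^8 ≡ 81^2 = 6561 ≡ 1109 (mod 1363)
3^16 ≡ 1109^2 = 1229881 ≡ 455 (mod 1363)
3^32 ≡ 455^2 = 207025 ≡ 1212 (mod 1363)
3^64 ≡ 1212^2 = 1468944 ≡ 993 (mod 1363)
3^128 ≡ 993^2 = 986049 ≡ 600 (mod 1363)
3^256 ≡ 600^2 = 360000 ≡ 168 (mod 1363)
3^512 ≡ 168^2 = 28224 ≡ 964 (mod 1363)
681 = 512 + 128 + 32 + 8 + 1 in binary powers of 2.
So 3^681 ≡ 964 · 600 · 1212 · 1109 · 3 ≡ 108 (mod 1363).
Squaring chain: 108; never reaches −1, so base 3 is a Miller–Rabin witness that 1363 is composite.

108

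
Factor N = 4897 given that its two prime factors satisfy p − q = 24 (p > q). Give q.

Since p = q + 24, we have 4897 = q(q + 24), so q² + 24q − 4897 = 0.
Discriminant: 24² + 4·4897 = 576 + 19588 = 20164; √20164 = 142.
q = (−24 + 142)/2 = 59, and p = q + 24 = 83.
Check: 59 · 83 = 4897.

59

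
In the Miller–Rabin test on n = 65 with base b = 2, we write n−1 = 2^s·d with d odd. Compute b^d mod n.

2

65 − 1 = 64 = 2^6 · 1, so d = 1.
2^1 ≡ 2 (mod 65)
1 = 1 in binary powers of 2.
So 2^1 ≡ 2 ≡ 2 (mod 65).
Squaring chain: 2 → 4 → 16 → 61 → 16 → 61; never reaches −1, so base 2 is a Miller–Rabin witness that 65 is composite.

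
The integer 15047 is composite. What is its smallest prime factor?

41

15047 is odd.
Digit sum 17, not divisible by 3.
Ends in 7: not divisible by 5.
7: 15047 = 7·2149 + 4
11: 15047 = 11·1367 + 10
13: 15047 = 13·1157 + 6
17: 15047 = 17·885 + 2
19: 15047 = 19·791 + 18
23: 15047 = 23·654 + 5
29: 15047 = 29·518 + 25
31: 15047 = 31·485 + 12
37: 15047 = 37·406 + 25
41: 15047 = 41·367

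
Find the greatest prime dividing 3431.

73

3431 = 47 · 73
73 is prime.
So 3431 = 47 · 73; the largest prime factor is 73.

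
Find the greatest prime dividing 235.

235 = 5 · 47
47 is prime.
So 235 = 5 · 47; the largest prime factor is 47.

47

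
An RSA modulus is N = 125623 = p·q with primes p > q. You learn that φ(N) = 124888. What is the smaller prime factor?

φ(n) = (p−1)(q−1) = n − (p+q) + 1, so p + q = 125623 − 124888 + 1 = 736.
p and q are the roots of t² − 736t + 125623 = 0.
Discriminant: 736² − 4·125623 = 541696 − 502492 = 39204; √39204 = 198.
q = (736 − 198)/2 = 269, p = (736 + 198)/2 = 467.
Check: 269 · 467 = 125623.

269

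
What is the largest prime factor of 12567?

71

12567 = 3 · 4189
4189 = 59 · 71
71 is prime.
So 12567 = 3 · 59 · 71; the largest prime factor is 71.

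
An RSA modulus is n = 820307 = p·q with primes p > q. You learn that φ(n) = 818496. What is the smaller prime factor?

φ(n) = (p−1)(q−1) = n − (p+q) + 1, so p + q = 820307 − 818496 + 1 = 1812.
p and q are the roots of t² − 1812t + 820307 = 0.
Discriminant: 1812² − 4·820307 = 3283344 − 3281228 = 2116; √2116 = 46.
q = (1812 − 46)/2 = 883, p = (1812 + 46)/2 = 929.
Check: 883 · 929 = 820307.

883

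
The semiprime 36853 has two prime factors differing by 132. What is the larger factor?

Since p = q + 132, we have 36853 = q(q + 132), so q² + 132q − 36853 = 0.
Discriminant: 132² + 4·36853 = 17424 + 147412 = 164836; √164836 = 406.
q = (−132 + 406)/2 = 137, and p = q + 132 = 269.
Check: 137 · 269 = 36853.

269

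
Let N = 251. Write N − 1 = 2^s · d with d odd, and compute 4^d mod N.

1

251 − 1 = 250 = 2^1 · 125, so d = 125.
4^1 ≡ 4 (mod 251)
4^2 ≡ 4^2 = 16 ≡ 16 (mod 251)
4^4 ≡ 16^2 = 256 ≡ 5 (mod 251)
4^8 ≡ 5^2 = 25 ≡ 25 (mod 251)
4^16 ≡ 25^2 = 625 ≡ 123 (mod 251)
4^32 ≡ 123^2 = 15129 ≡ 69 (mod 251)
4^64 ≡ 69^2 = 4761 ≡ 243 (mod 251)
125 = 64 + 32 + 16 + 8 + 4 + 1 in binary powers of 2.
So 4^125 ≡ 243 · 69 · 123 · 25 · 5 · 4 ≡ 1 (mod 251).
Since 4^d ≡ 1 (mod 251), base 4 does not prove 251 composite.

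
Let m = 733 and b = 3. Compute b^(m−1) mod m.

3^1 ≡ 3 (mod 733)
3^2 ≡ 3^2 = 9 ≡ 9 (mod 733)
3^4 ≡ 9^2 = 81 ≡ 81 (mod 733)
3^8 ≡ 81^2 = 6561 ≡ 697 (mod 733)
3^16 ≡ 697^2 = 485809 ≡ 563 (mod 733)
3^32 ≡ 563^2 = 316969 ≡ 313 (mod 733)
3^64 ≡ 313^2 = 97969 ≡ 480 (mod 733)
3^128 ≡ 480^2 = 230400 ≡ 238 (mod 733)
3^256 ≡ 238^2 = 56644 ≡ 203 (mod 733)
3^512 ≡ 203^2 = 41209 ≡ 161 (mod 733)
732 = 512 + 128 + 64 + 16 + 8 + 4 in binary powers of 2.
So 3^732 ≡ 161 · 238 · 480 · 563 · 697 · 81 ≡ 1 (mod 733).
Since the result is 1, base 3 gives no evidence that 733 is composite.

1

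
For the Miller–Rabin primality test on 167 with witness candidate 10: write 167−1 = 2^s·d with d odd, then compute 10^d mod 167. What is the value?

166

167 − 1 = 166 = 2^1 · 83, so d = 83.
10^1 ≡ 10 (mod 167)
10^2 ≡ 10^2 = 100 ≡ 100 (mod 167)
10^4 ≡ 100^2 = 10000 ≡ 147 (mod 167)
10^8 ≡ 147^2 = 21609 ≡ 66 (mod 167)
10^16 ≡ 66^2 = 4356 ≡ 14 (mod 167)
10^32 ≡ 14^2 = 196 ≡ 29 (mod 167)
10^64 ≡ 29^2 = 841 ≡ 6 (mod 167)
83 = 64 + 16 + 2 + 1 in binary powers of 2.
So 10^83 ≡ 6 · 14 · 100 · 10 ≡ 166 (mod 167).
Since 10^d ≡ 166 (mod 167), base 10 does not prove 167 composite.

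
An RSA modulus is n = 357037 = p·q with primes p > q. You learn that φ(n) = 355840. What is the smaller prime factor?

557

φ(n) = (p−1)(q−1) = n − (p+q) + 1, so p + q = 357037 − 355840 + 1 = 1198.
p and q are the roots of t² − 1198t + 357037 = 0.
Discriminant: 1198² − 4·357037 = 1435204 − 1428148 = 7056; √7056 = 84.
q = (1198 − 84)/2 = 557, p = (1198 + 84)/2 = 641.
Check: 557 · 641 = 357037.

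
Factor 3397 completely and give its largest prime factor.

3397 = 43 · 79
79 is prime.
So 3397 = 43 · 79; the largest prime factor is 79.

79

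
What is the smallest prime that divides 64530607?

89

64530607 is odd.
Digit sum 31, not divisible by 3.
Ends in 7: not divisible by 5.
7: 64530607 = 7·9218658 + 1
11: 64530607 = 11·5866418 + 9
13: 64530607 = 13·4963892 + 11
17: 64530607 = 17·3795918 + 1
19: 64530607 = 19·3396347 + 14
23: 64530607 = 23·2805678 + 13
29: 64530607 = 29·2225193 + 10
31: 64530607 = 31·2081632 + 15
37: 64530607 = 37·1744070 + 17
41: 64530607 = 41·1573917 + 10
43: 64530607 = 43·1500711 + 34
47: 64530607 = 47·1372991 + 30
53: 64530607 = 53·1217558 + 33
59: 64530607 = 59·1093739 + 6
61: 64530607 = 61·1057878 + 49
67: 64530607 = 67·963143 + 26
71: 64530607 = 71·908881 + 56
73: 64530607 = 73·883980 + 67
79: 64530607 = 79·816843 + 10
83: 64530607 = 83·777477 + 16
89: 64530607 = 89·725063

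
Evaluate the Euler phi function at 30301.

Factor: 30301 = 157 · 193.
φ(30301) = (157−1) · (193−1) = 156 · 192 = 29952.

29952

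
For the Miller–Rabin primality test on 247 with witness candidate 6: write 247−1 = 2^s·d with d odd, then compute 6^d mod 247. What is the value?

247 − 1 = 246 = 2^1 · 123, so d = 123.
6^1 ≡ 6 (mod 247)
6^2 ≡ 6^2 = 36 ≡ 36 (mod 247)
6^4 ≡ 36^2 = 1296 ≡ 61 (mod 247)
6^8 ≡ 61^2 = 3721 ≡ 16 (mod 247)
6^16 ≡ 16^2 = 256 ≡ 9 (mod 247)
6^32 ≡ 9^2 = 81 ≡ 81 (mod 247)
6^64 ≡ 81^2 = 6561 ≡ 139 (mod 247)
123 = 64 + 32 + 16 + 8 + 2 + 1 in binary powers of 2.
So 6^123 ≡ 139 · 81 · 9 · 16 · 36 · 6 ≡ 125 (mod 247).
Squaring chain: 125; never reaches −1, so base 6 is a Miller–Rabin witness that 247 is composite.

125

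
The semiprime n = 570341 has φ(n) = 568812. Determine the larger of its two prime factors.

φ(n) = (p−1)(q−1) = n − (p+q) + 1, so p + q = 570341 − 568812 + 1 = 1530.
p and q are the roots of t² − 1530t + 570341 = 0.
Discriminant: 1530² − 4·570341 = 2340900 − 2281364 = 59536; √59536 = 244.
q = (1530 − 244)/2 = 643, p = (1530 + 244)/2 = 887.
Check: 643 · 887 = 570341.

887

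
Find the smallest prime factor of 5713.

5713 is odd.
Digit sum 16, not divisible by 3.
Ends in 3: not divisible by 5.
7: 5713 = 7·816 + 1
11: 5713 = 11·519 + 4
13: 5713 = 13·439 + 6
17: 5713 = 17·336 + 1
19: 5713 = 19·300 + 13
23: 5713 = 23·248 + 9
29: 5713 = 29·197

29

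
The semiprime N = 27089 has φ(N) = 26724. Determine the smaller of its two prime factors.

103

φ(n) = (p−1)(q−1) = n − (p+q) + 1, so p + q = 27089 − 26724 + 1 = 366.
p and q are the roots of t² − 366t + 27089 = 0.
Discriminant: 366² − 4·27089 = 133956 − 108356 = 25600; √25600 = 160.
q = (366 − 160)/2 = 103, p = (366 + 160)/2 = 263.
Check: 103 · 263 = 27089.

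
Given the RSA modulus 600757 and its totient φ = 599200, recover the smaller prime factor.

φ(n) = (p−1)(q−1) = n − (p+q) + 1, so p + q = 600757 − 599200 + 1 = 1558.
p and q are the roots of t² − 1558t + 600757 = 0.
Discriminant: 1558² − 4·600757 = 2427364 − 2403028 = 24336; √24336 = 156.
q = (1558 − 156)/2 = 701, p = (1558 + 156)/2 = 857.
Check: 701 · 857 = 600757.

701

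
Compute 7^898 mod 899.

7^1 ≡ 7 (mod 899)
7^2 ≡ 7^2 = 49 ≡ 49 (mod 899)
7^4 ≡ 49^2 = 2401 ≡ 603 (mod 899)
7^8 ≡ 603^2 = 363609 ≡ 413 (mod 899)
7^16 ≡ 413^2 = 170569 ≡ 658 (mod 899)
7^32 ≡ 658^2 = 432964 ≡ 545 (mod 899)
7^64 ≡ 545^2 = 297025 ≡ 355 (mod 899)
7^128 ≡ 355^2 = 126025 ≡ 165 (mod 899)
7^256 ≡ 165^2 = 27225 ≡ 255 (mod 899)
7^512 ≡ 255^2 = 65025 ≡ 297 (mod 899)
898 = 512 + 256 + 128 + 2 in binary powers of 2.
So 7^898 ≡ 297 · 255 · 165 · 49 ≡ 484 (mod 899).
Since 484 ≠ 1, base 7 is a Fermat witness: 899 is composite.

484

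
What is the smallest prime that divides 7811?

7811 is odd.
Digit sum 17, not divisible by 3.
Ends in 1: not divisible by 5.
7: 7811 = 7·1115 + 6
11: 7811 = 11·710 + 1
13: 7811 = 13·600 + 11
17: 7811 = 17·459 + 8
19: 7811 = 19·411 + 2
23: 7811 = 23·339 + 14
29: 7811 = 29·269 + 10
31: 7811 = 31·251 + 30
37: 7811 = 37·211 + 4
41: 7811 = 41·190 + 21
43: 7811 = 43·181 + 28
47: 7811 = 47·166 + 9
53: 7811 = 53·147 + 20
59: 7811 = 59·132 + 23
61: 7811 = 61·128 + 3
67: 7811 = 67·116 + 39
71: 7811 = 71·110 + 1
73: 7811 = 73·107

73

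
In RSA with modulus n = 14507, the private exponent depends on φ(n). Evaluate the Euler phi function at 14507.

14256

Factor: 14507 = 89 · 163.
φ(14507) = (89−1) · (163−1) = 88 · 162 = 14256.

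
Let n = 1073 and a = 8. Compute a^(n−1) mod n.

8^1 ≡ 8 (mod 1073)
8^2 ≡ 8^2 = 64 ≡ 64 (mod 1073)
8^4 ≡ 64^2 = 4096 ≡ 877 (mod 1073)
8^8 ≡ 877^2 = 769129 ≡ 861 (mod 1073)
8^16 ≡ 861^2 = 741321 ≡ 951 (mod 1073)
8^32 ≡ 951^2 = 904401 ≡ 935 (mod 1073)
8^64 ≡ 935^2 = 874225 ≡ 803 (mod 1073)
8^128 ≡ 803^2 = 644809 ≡ 1009 (mod 1073)
8^256 ≡ 1009^2 = 1018081 ≡ 877 (mod 1073)
8^512 ≡ 877^2 = 769129 ≡ 861 (mod 1073)
8^1024 ≡ 861^2 = 741321 ≡ 951 (mod 1073)
1072 = 1024 + 32 + 16 in binary powers of 2.
So 8^1072 ≡ 951 · 935 · 951 ≡ 803 (mod 1073).
Since 803 ≠ 1, base 8 is a Fermat witness: 1073 is composite.

803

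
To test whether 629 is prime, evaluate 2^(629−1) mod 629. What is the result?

2^1 ≡ 2 (mod 629)
2^2 ≡ 2^2 = 4 ≡ 4 (mod 629)
2^4 ≡ 4^2 = 16 ≡ 16 (mod 629)
2^8 ≡ 16^2 = 256 ≡ 256 (mod 629)
2^16 ≡ 256^2 = 65536 ≡ 120 (mod 629)
2^32 ≡ 120^2 = 14400 ≡ 562 (mod 629)
2^64 ≡ 562^2 = 315844 ≡ 86 (mod 629)
2^128 ≡ 86^2 = 7396 ≡ 477 (mod 629)
2^256 ≡ 477^2 = 227529 ≡ 460 (mod 629)
2^512 ≡ 460^2 = 211600 ≡ 256 (mod 629)
628 = 512 + 64 + 32 + 16 + 4 in binary powers of 2.
So 2^628 ≡ 256 · 86 · 562 · 120 · 16 ≡ 305 (mod 629).
Since 305 ≠ 1, base 2 is a Fermat witness: 629 is composite.

305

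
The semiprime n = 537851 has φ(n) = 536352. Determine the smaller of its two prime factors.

φ(n) = (p−1)(q−1) = n − (p+q) + 1, so p + q = 537851 − 536352 + 1 = 1500.
p and q are the roots of t² − 1500t + 537851 = 0.
Discriminant: 1500² − 4·537851 = 2250000 − 2151404 = 98596; √98596 = 314.
q = (1500 − 314)/2 = 593, p = (1500 + 314)/2 = 907.
Check: 593 · 907 = 537851.

593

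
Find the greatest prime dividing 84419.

84419 = 29 · 2911
2911 = 41 · 71
71 is prime.
So 84419 = 29 · 41 · 71; the largest prime factor is 71.

71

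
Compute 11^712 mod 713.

514

11^1 ≡ 11 (mod 713)
11^2 ≡ 11^2 = 121 ≡ 121 (mod 713)
11^4 ≡ 121^2 = 14641 ≡ 381 (mod 713)
11^8 ≡ 381^2 = 145161 ≡ 422 (mod 713)
11^16 ≡ 422^2 = 178084 ≡ 547 (mod 713)
11^32 ≡ 547^2 = 299209 ≡ 462 (mod 713)
11^64 ≡ 462^2 = 213444 ≡ 257 (mod 713)
11^128 ≡ 257^2 = 66049 ≡ 453 (mod 713)
11^256 ≡ 453^2 = 205209 ≡ 578 (mod 713)
11^512 ≡ 578^2 = 334084 ≡ 400 (mod 713)
712 = 512 + 128 + 64 + 8 in binary powers of 2.
So 11^712 ≡ 400 · 453 · 257 · 422 ≡ 514 (mod 713).
Since 514 ≠ 1, base 11 is a Fermat witness: 713 is composite.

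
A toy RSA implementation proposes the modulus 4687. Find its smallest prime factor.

43

4687 is odd.
Digit sum 25, not divisible by 3.
Ends in 7: not divisible by 5.
7: 4687 = 7·669 + 4
11: 4687 = 11·426 + 1
13: 4687 = 13·360 + 7
17: 4687 = 17·275 + 12
19: 4687 = 19·246 + 13
23: 4687 = 23·203 + 18
29: 4687 = 29·161 + 18
31: 4687 = 31·151 + 6
37: 4687 = 37·126 + 25
41: 4687 = 41·114 + 13
43: 4687 = 43·109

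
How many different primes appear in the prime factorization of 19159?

19159 = 7^2 · 391
391 = 17 · 23
19159 = 7^2 · 17 · 23, which has 3 distinct prime factors.

3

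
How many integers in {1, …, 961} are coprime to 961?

930

Factor: 961 = 31^2.
φ(961) = 31^1·(31−1) = 930.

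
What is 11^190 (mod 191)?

1

11^1 ≡ 11 (mod 191)
11^2 ≡ 11^2 = 121 ≡ 121 (mod 191)
11^4 ≡ 121^2 = 14641 ≡ 125 (mod 191)
11^8 ≡ 125^2 = 15625 ≡ 154 (mod 191)
11^16 ≡ 154^2 = 23716 ≡ 32 (mod 191)
11^32 ≡ 32^2 = 1024 ≡ 69 (mod 191)
11^64 ≡ 69^2 = 4761 ≡ 177 (mod 191)
11^128 ≡ 177^2 = 31329 ≡ 5 (mod 191)
190 = 128 + 32 + 16 + 8 + 4 + 2 in binary powers of 2.
So 11^190 ≡ 5 · 69 · 32 · 154 · 125 · 121 ≡ 1 (mod 191).
Since the result is 1, base 11 gives no evidence that 191 is composite.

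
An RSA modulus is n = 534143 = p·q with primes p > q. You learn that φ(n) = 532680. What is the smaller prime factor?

691

φ(n) = (p−1)(q−1) = n − (p+q) + 1, so p + q = 534143 − 532680 + 1 = 1464.
p and q are the roots of t² − 1464t + 534143 = 0.
Discriminant: 1464² − 4·534143 = 2143296 − 2136572 = 6724; √6724 = 82.
q = (1464 − 82)/2 = 691, p = (1464 + 82)/2 = 773.
Check: 691 · 773 = 534143.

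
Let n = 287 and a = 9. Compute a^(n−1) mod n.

163

9^1 ≡ 9 (mod 287)
9^2 ≡ 9^2 = 81 ≡ 81 (mod 287)
9^4 ≡ 81^2 = 6561 ≡ 247 (mod 287)
9^8 ≡ 247^2 = 61009 ≡ 165 (mod 287)
9^16 ≡ 165^2 = 27225 ≡ 247 (mod 287)
9^32 ≡ 247^2 = 61009 ≡ 165 (mod 287)
9^64 ≡ 165^2 = 27225 ≡ 247 (mod 287)
9^128 ≡ 247^2 = 61009 ≡ 165 (mod 287)
9^256 ≡ 165^2 = 27225 ≡ 247 (mod 287)
286 = 256 + 16 + 8 + 4 + 2 in binary powers of 2.
So 9^286 ≡ 247 · 247 · 165 · 247 · 81 ≡ 163 (mod 287).
Since 163 ≠ 1, base 9 is a Fermat witness: 287 is composite.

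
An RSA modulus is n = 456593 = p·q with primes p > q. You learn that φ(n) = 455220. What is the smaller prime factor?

563

φ(n) = (p−1)(q−1) = n − (p+q) + 1, so p + q = 456593 − 455220 + 1 = 1374.
p and q are the roots of t² − 1374t + 456593 = 0.
Discriminant: 1374² − 4·456593 = 1887876 − 1826372 = 61504; √61504 = 248.
q = (1374 − 248)/2 = 563, p = (1374 + 248)/2 = 811.
Check: 563 · 811 = 456593.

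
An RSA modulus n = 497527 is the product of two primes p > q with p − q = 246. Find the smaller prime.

593

Since p = q + 246, we have 497527 = q(q + 246), so q² + 246q − 497527 = 0.
Discriminant: 246² + 4·497527 = 60516 + 1990108 = 2050624; √2050624 = 1432.
q = (−246 + 1432)/2 = 593, and p = q + 246 = 839.
Check: 593 · 839 = 497527.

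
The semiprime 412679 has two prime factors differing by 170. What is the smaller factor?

Since p = q + 170, we have 412679 = q(q + 170), so q² + 170q − 412679 = 0.
Discriminant: 170² + 4·412679 = 28900 + 1650716 = 1679616; √1679616 = 1296.
q = (−170 + 1296)/2 = 563, and p = q + 170 = 733.
Check: 563 · 733 = 412679.

563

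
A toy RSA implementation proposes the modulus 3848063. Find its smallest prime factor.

61

3848063 is odd.
Digit sum 32, not divisible by 3.
Ends in 3: not divisible by 5.
7: 3848063 = 7·549723 + 2
11: 3848063 = 11·349823 + 10
13: 3848063 = 13·296004 + 11
17: 3848063 = 17·226356 + 11
19: 3848063 = 19·202529 + 12
23: 3848063 = 23·167307 + 2
29: 3848063 = 29·132691 + 24
31: 3848063 = 31·124131 + 2
37: 3848063 = 37·104001 + 26
41: 3848063 = 41·93855 + 8
43: 3848063 = 43·89489 + 36
47: 3848063 = 47·81873 + 32
53: 3848063 = 53·72604 + 51
59: 3848063 = 59·65221 + 24
61: 3848063 = 61·63083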